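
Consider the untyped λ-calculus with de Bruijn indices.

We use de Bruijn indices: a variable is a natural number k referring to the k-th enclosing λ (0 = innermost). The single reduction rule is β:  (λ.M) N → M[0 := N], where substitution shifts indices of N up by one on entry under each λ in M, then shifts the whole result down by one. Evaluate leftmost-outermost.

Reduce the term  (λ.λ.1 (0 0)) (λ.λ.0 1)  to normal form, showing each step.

  start: (λ.λ.1 (0 0)) (λ.λ.0 1)
  →1  λ.(λ.λ.0 1) (0 0)
  →2  λ.λ.0 (1 1)

Answer: normal form = λ.λ.0 (1 1)  (in 2 steps)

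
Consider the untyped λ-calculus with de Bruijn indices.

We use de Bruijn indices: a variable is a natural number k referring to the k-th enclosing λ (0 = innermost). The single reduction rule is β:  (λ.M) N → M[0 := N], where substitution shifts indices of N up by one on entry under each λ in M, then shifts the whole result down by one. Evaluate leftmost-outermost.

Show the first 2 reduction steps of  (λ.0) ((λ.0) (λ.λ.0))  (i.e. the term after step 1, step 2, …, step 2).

Answer: after 2 steps: λ.λ.0

Working:
  start: (λ.0) ((λ.0) (λ.λ.0))
  →1  (λ.0) (λ.λ.0)
  →2  λ.λ.0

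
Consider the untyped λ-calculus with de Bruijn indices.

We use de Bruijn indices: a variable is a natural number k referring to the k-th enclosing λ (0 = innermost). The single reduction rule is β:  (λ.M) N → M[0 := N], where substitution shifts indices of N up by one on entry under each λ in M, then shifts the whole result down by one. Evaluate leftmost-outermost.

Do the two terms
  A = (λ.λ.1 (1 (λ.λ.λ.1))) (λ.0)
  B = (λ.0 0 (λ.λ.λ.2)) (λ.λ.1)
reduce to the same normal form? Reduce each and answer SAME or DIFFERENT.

Term A:
  start: (λ.λ.1 (1 (λ.λ.λ.1))) (λ.0)
  →1  λ.(λ.0) ((λ.0) (λ.λ.λ.1))
  →2  λ.(λ.0) (λ.λ.λ.1)
  →3  λ.λ.λ.λ.1

Term B:
  start: (λ.0 0 (λ.λ.λ.2)) (λ.λ.1)
  →1  (λ.λ.1) (λ.λ.1) (λ.λ.λ.2)
  →2  (λ.λ.λ.1) (λ.λ.λ.2)
  →3  λ.λ.1

Answer: DIFFERENT — A ⇓ λ.λ.λ.λ.1, B ⇓ λ.λ.1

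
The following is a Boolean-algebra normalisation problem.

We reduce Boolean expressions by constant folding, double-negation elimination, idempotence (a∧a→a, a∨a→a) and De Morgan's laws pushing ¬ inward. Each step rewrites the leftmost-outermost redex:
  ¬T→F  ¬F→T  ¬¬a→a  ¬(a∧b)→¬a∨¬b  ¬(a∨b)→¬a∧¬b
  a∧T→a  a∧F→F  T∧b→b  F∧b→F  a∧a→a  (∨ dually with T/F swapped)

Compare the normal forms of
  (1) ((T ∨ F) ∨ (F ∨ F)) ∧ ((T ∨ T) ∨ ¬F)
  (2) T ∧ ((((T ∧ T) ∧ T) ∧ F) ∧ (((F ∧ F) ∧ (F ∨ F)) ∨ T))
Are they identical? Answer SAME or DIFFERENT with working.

Answer: DIFFERENT — A ⇓ T, B ⇓ F

Working:
Term A:
  start: ((T ∨ F) ∨ (F ∨ F)) ∧ ((T ∨ T) ∨ ¬F)
  [1] (T ∨ (F ∨ F)) ∧ ((T ∨ T) ∨ ¬F)
  [2] T ∧ ((T ∨ T) ∨ ¬F)
  [3] (T ∨ T) ∨ ¬F
  [4] T ∨ ¬F
  [5] T

Term B:
  start: T ∧ ((((T ∧ T) ∧ T) ∧ F) ∧ (((F ∧ F) ∧ (F ∨ F)) ∨ T))
  [1] (((T ∧ T) ∧ T) ∧ F) ∧ (((F ∧ F) ∧ (F ∨ F)) ∨ T)
  [2] F ∧ (((F ∧ F) ∧ (F ∨ F)) ∨ T)
  [3] F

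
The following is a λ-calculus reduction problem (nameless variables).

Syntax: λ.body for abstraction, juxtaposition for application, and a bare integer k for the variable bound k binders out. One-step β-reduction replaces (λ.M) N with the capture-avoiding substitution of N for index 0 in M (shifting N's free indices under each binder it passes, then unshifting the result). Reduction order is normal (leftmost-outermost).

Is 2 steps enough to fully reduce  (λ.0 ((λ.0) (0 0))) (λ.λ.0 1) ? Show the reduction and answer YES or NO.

  start: (λ.0 ((λ.0) (0 0))) (λ.λ.0 1)
  step 1: (λ.λ.0 1) ((λ.0) ((λ.λ.0 1) (λ.λ.0 1)))
  step 2: λ.0 ((λ.0) ((λ.λ.0 1) (λ.λ.0 1)))

Answer: NO — after 2 steps the term is λ.0 ((λ.0) ((λ.λ.0 1) (λ.λ.0 1))), not yet normal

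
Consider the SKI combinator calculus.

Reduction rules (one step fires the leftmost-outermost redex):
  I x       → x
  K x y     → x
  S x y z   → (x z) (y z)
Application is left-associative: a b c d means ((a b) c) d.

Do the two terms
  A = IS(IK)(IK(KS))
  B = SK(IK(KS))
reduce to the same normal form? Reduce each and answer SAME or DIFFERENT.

Answer: SAME — A ⇓ SK(K(KS)), B ⇓ SK(K(KS))

Working:
Term A:
  start: IS(IK)(IK(KS))
  →1  S(IK)(IK(KS))
  →2  SK(IK(KS))
  →3  SK(K(KS))

Term B:
  start: SK(IK(KS))
  →1  SK(K(KS))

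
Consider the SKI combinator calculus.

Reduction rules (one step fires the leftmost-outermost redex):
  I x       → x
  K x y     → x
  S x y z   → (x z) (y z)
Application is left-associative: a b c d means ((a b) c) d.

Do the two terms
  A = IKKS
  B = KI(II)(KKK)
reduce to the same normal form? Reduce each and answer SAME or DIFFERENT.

Answer: SAME — A ⇓ K, B ⇓ K

Reduction:
Term A:
  start: IKKS
  step 1: KKS
  step 2: K

Term B:
  start: KI(II)(KKK)
  step 1: I(KKK)
  step 2: KKK
  step 3: K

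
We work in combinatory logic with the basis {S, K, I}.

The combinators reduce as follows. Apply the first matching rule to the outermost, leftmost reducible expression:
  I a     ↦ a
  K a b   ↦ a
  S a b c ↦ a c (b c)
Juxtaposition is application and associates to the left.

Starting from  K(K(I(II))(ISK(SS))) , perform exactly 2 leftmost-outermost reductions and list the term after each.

Answer: after 2 steps: K(II)

Working:
  start: K(K(I(II))(ISK(SS)))
  →1  K(I(II))
  →2  K(II)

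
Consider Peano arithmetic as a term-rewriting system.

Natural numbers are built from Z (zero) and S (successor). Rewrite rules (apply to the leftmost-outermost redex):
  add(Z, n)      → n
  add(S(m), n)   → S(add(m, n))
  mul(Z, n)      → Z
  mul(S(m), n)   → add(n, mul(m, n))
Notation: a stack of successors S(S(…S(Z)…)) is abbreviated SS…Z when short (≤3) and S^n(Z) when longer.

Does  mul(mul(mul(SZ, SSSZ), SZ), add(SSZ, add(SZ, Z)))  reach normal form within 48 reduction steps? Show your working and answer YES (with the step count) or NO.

Answer: YES — reaches normal form S^9(Z) in 47 ≤ 48 steps

Working:
  start: mul(mul(mul(SZ, SSSZ), SZ), add(SSZ, add(SZ, Z)))
  →1  mul(mul(add(SSSZ, mul(Z, SSSZ)), SZ), add(SSZ, add(SZ, Z)))
  →2  mul(mul(S(add(SSZ, mul(Z, SSSZ))), SZ), add(SSZ, add(SZ, Z)))
  →3  mul(add(SZ, mul(add(SSZ, mul(Z, SSSZ)), SZ)), add(SSZ, add(SZ, Z)))
  →4  mul(S(add(Z, mul(add(SSZ, mul(Z, SSSZ)), SZ))), add(SSZ, add(SZ, Z)))
  →5  add(add(SSZ, add(SZ, Z)), mul(add(Z, mul(add(SSZ, mul(Z, SSSZ)), SZ)), add(SSZ, add(SZ, Z))))
  →6  add(S(add(SZ, add(SZ, Z))), mul(add(Z, mul(add(SSZ, mul(Z, SSSZ)), SZ)), add(SSZ, add(SZ, Z))))
  →7  S(add(add(SZ, add(SZ, Z)), mul(add(Z, mul(add(SSZ, mul(Z, SSSZ)), SZ)), add(SSZ, add(SZ, Z)))))
  →8  S(add(S(add(Z, add(SZ, Z))), mul(add(Z, mul(add(SSZ, mul(Z, SSSZ)), SZ)), add(SSZ, add(SZ, Z)))))
  →9  S(S(add(add(Z, add(SZ, Z)), mul(add(Z, mul(add(SSZ, mul(Z, SSSZ)), SZ)), add(SSZ, add(SZ, Z))))))
  →10  S(S(add(add(SZ, Z), mul(add(Z, mul(add(SSZ, mul(Z, SSSZ)), SZ)), add(SSZ, add(SZ, Z))))))
  →11  S(S(add(S(add(Z, Z)), mul(add(Z, mul(add(SSZ, mul(Z, SSSZ)), SZ)), add(SSZ, add(SZ, Z))))))
  →12  S(S(S(add(add(Z, Z), mul(add(Z, mul(add(SSZ, mul(Z, SSSZ)), SZ)), add(SSZ, add(SZ, Z)))))))
  →13  S(S(S(add(Z, mul(add(Z, mul(add(SSZ, mul(Z, SSSZ)), SZ)), add(SSZ, add(SZ, Z)))))))
  →14  S(S(S(mul(add(Z, mul(add(SSZ, mul(Z, SSSZ)), SZ)), add(SSZ, add(SZ, Z))))))
  →15  S(S(S(mul(mul(add(SSZ, mul(Z, SSSZ)), SZ), add(SSZ, add(SZ, Z))))))
  →16  S(S(S(mul(mul(S(add(SZ, mul(Z, SSSZ))), SZ), add(SSZ, add(SZ, Z))))))
  →17  S(S(S(mul(add(SZ, mul(add(SZ, mul(Z, SSSZ)), SZ)), add(SSZ, add(SZ, Z))))))
  →18  S(S(S(mul(S(add(Z, mul(add(SZ, mul(Z, SSSZ)), SZ))), add(SSZ, add(SZ, Z))))))
  →19  S(S(S(add(add(SSZ, add(SZ, Z)), mul(add(Z, mul(add(SZ, mul(Z, SSSZ)), SZ)), add(SSZ, add(SZ, Z)))))))
  →20  S(S(S(add(S(add(SZ, add(SZ, Z))), mul(add(Z, mul(add(SZ, mul(Z, SSSZ)), SZ)), add(SSZ, add(SZ, Z)))))))
  →21  S(S(S(S(add(add(SZ, add(SZ, Z)), mul(add(Z, mul(add(SZ, mul(Z, SSSZ)), SZ)), add(SSZ, add(SZ, Z))))))))
  →22  S(S(S(S(add(S(add(Z, add(SZ, Z))), mul(add(Z, mul(add(SZ, mul(Z, SSSZ)), SZ)), add(SSZ, add(SZ, Z))))))))
  →23  S(S(S(S(S(add(add(Z, add(SZ, Z)), mul(add(Z, mul(add(SZ, mul(Z, SSSZ)), SZ)), add(SSZ, add(SZ, Z)))))))))
  →24  S(S(S(S(S(add(add(SZ, Z), mul(add(Z, mul(add(SZ, mul(Z, SSSZ)), SZ)), add(SSZ, add(SZ, Z)))))))))
  →25  S(S(S(S(S(add(S(add(Z, Z)), mul(add(Z, mul(add(SZ, mul(Z, SSSZ)), SZ)), add(SSZ, add(SZ, Z)))))))))
  →26  S(S(S(S(S(S(add(add(Z, Z), mul(add(Z, mul(add(SZ, mul(Z, SSSZ)), SZ)), add(SSZ, add(SZ, Z))))))))))
  →27  S(S(S(S(S(S(add(Z, mul(add(Z, mul(add(SZ, mul(Z, SSSZ)), SZ)), add(SSZ, add(SZ, Z))))))))))
  →28  S(S(S(S(S(S(mul(add(Z, mul(add(SZ, mul(Z, SSSZ)), SZ)), add(SSZ, add(SZ, Z)))))))))
  →29  S(S(S(S(S(S(mul(mul(add(SZ, mul(Z, SSSZ)), SZ), add(SSZ, add(SZ, Z)))))))))
  →30  S(S(S(S(S(S(mul(mul(S(add(Z, mul(Z, SSSZ))), SZ), add(SSZ, add(SZ, Z)))))))))
  →31  S(S(S(S(S(S(mul(add(SZ, mul(add(Z, mul(Z, SSSZ)), SZ)), add(SSZ, add(SZ, Z)))))))))
  →32  S(S(S(S(S(S(mul(S(add(Z, mul(add(Z, mul(Z, SSSZ)), SZ))), add(SSZ, add(SZ, Z)))))))))
  →33  S(S(S(S(S(S(add(add(SSZ, add(SZ, Z)), mul(add(Z, mul(add(Z, mul(Z, SSSZ)), SZ)), add(SSZ, add(SZ, Z))))))))))
  →34  S(S(S(S(S(S(add(S(add(SZ, add(SZ, Z))), mul(add(Z, mul(add(Z, mul(Z, SSSZ)), SZ)), add(SSZ, add(SZ, Z))))))))))
  →35  S(S(S(S(S(S(S(add(add(SZ, add(SZ, Z)), mul(add(Z, mul(add(Z, mul(Z, SSSZ)), SZ)), add(SSZ, add(SZ, Z)))))))))))
  →36  S(S(S(S(S(S(S(add(S(add(Z, add(SZ, Z))), mul(add(Z, mul(add(Z, mul(Z, SSSZ)), SZ)), add(SSZ, add(SZ, Z)))))))))))
  →37  S(S(S(S(S(S(S(S(add(add(Z, add(SZ, Z)), mul(add(Z, mul(add(Z, mul(Z, SSSZ)), SZ)), add(SSZ, add(SZ, Z))))))))))))
  →38  S(S(S(S(S(S(S(S(add(add(SZ, Z), mul(add(Z, mul(add(Z, mul(Z, SSSZ)), SZ)), add(SSZ, add(SZ, Z))))))))))))
  →39  S(S(S(S(S(S(S(S(add(S(add(Z, Z)), mul(add(Z, mul(add(Z, mul(Z, SSSZ)), SZ)), add(SSZ, add(SZ, Z))))))))))))
  →40  S(S(S(S(S(S(S(S(S(add(add(Z, Z), mul(add(Z, mul(add(Z, mul(Z, SSSZ)), SZ)), add(SSZ, add(SZ, Z)))))))))))))
  →41  S(S(S(S(S(S(S(S(S(add(Z, mul(add(Z, mul(add(Z, mul(Z, SSSZ)), SZ)), add(SSZ, add(SZ, Z)))))))))))))
  →42  S(S(S(S(S(S(S(S(S(mul(add(Z, mul(add(Z, mul(Z, SSSZ)), SZ)), add(SSZ, add(SZ, Z))))))))))))
  →43  S(S(S(S(S(S(S(S(S(mul(mul(add(Z, mul(Z, SSSZ)), SZ), add(SSZ, add(SZ, Z))))))))))))
  →44  S(S(S(S(S(S(S(S(S(mul(mul(mul(Z, SSSZ), SZ), add(SSZ, add(SZ, Z))))))))))))
  →45  S(S(S(S(S(S(S(S(S(mul(mul(Z, SZ), add(SSZ, add(SZ, Z))))))))))))
  →46  S(S(S(S(S(S(S(S(S(mul(Z, add(SSZ, add(SZ, Z))))))))))))
  →47  S^9(Z)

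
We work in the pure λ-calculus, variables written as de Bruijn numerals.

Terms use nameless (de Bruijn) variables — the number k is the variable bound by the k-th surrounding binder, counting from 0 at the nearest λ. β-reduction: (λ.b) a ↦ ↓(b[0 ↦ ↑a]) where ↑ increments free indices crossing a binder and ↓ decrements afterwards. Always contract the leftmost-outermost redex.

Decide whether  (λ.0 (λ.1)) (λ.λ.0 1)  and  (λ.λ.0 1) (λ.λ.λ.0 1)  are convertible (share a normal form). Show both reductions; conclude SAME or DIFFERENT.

Answer: SAME — A ⇓ λ.0 (λ.λ.λ.0 1), B ⇓ λ.0 (λ.λ.λ.0 1)

Derivation:
Term A:
  start: (λ.0 (λ.1)) (λ.λ.0 1)
  [1] (λ.λ.0 1) (λ.λ.λ.0 1)
  [2] λ.0 (λ.λ.λ.0 1)

Term B:
  start: (λ.λ.0 1) (λ.λ.λ.0 1)
  [1] λ.0 (λ.λ.λ.0 1)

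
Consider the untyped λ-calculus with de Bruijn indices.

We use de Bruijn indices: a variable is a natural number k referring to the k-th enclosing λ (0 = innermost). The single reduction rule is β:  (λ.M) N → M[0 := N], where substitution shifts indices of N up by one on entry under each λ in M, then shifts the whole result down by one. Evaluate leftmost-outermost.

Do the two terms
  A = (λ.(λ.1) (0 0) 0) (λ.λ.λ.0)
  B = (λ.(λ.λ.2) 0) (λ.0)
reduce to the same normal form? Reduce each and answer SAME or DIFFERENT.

Answer: SAME — A ⇓ λ.λ.0, B ⇓ λ.λ.0

Reduction:
Term A:
  start: (λ.(λ.1) (0 0) 0) (λ.λ.λ.0)
  →1  (λ.λ.λ.λ.0) ((λ.λ.λ.0) (λ.λ.λ.0)) (λ.λ.λ.0)
  →2  (λ.λ.λ.0) (λ.λ.λ.0)
  →3  λ.λ.0

Term B:
  start: (λ.(λ.λ.2) 0) (λ.0)
  →1  (λ.λ.λ.0) (λ.0)
  →2  λ.λ.0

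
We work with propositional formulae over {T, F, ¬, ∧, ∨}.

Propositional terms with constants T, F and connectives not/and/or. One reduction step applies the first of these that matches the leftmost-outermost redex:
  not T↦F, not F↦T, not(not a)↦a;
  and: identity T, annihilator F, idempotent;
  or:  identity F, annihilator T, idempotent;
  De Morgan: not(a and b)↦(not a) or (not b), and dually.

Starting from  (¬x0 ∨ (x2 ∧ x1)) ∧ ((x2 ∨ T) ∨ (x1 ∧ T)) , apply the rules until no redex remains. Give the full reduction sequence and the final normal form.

Answer: normal form = ¬x0 ∨ (x2 ∧ x1)  (in 3 steps)

Derivation:
  start: (¬x0 ∨ (x2 ∧ x1)) ∧ ((x2 ∨ T) ∨ (x1 ∧ T))
  step 1: (¬x0 ∨ (x2 ∧ x1)) ∧ (T ∨ (x1 ∧ T))
  step 2: (¬x0 ∨ (x2 ∧ x1)) ∧ T
  step 3: ¬x0 ∨ (x2 ∧ x1)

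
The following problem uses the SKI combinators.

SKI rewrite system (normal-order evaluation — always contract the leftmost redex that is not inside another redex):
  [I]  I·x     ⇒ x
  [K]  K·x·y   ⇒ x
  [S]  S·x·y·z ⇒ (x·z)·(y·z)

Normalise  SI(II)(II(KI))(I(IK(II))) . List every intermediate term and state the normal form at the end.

  start: SI(II)(II(KI))(I(IK(II)))
  step 1: I(II(KI))(II(II(KI)))(I(IK(II)))
  step 2: II(KI)(II(II(KI)))(I(IK(II)))
  step 3: I(KI)(II(II(KI)))(I(IK(II)))
  step 4: KI(II(II(KI)))(I(IK(II)))
  step 5: I(I(IK(II)))
  step 6: I(IK(II))
  step 7: IK(II)
  step 8: K(II)
  step 9: KI

Answer: normal form = KI  (in 9 steps)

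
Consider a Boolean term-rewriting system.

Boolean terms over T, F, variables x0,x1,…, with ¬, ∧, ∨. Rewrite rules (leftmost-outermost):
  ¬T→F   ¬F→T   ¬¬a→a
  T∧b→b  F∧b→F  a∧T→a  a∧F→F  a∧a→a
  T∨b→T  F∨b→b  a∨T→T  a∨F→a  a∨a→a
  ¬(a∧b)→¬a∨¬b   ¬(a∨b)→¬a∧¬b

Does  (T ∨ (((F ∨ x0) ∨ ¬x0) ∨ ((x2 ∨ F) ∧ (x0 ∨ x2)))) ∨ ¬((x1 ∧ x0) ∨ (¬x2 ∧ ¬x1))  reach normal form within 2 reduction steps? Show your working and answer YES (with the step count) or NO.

Answer: YES — reaches normal form T in 2 ≤ 2 steps

Reduction:
  start: (T ∨ (((F ∨ x0) ∨ ¬x0) ∨ ((x2 ∨ F) ∧ (x0 ∨ x2)))) ∨ ¬((x1 ∧ x0) ∨ (¬x2 ∧ ¬x1))
  [1] T ∨ ¬((x1 ∧ x0) ∨ (¬x2 ∧ ¬x1))
  [2] T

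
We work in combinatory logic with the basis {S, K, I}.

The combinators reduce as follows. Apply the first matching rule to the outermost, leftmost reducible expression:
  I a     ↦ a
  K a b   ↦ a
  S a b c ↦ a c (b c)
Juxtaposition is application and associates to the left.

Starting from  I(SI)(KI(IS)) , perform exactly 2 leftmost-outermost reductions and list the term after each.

  start: I(SI)(KI(IS))
  →1  SI(KI(IS))
  →2  SII

Answer: after 2 steps: SII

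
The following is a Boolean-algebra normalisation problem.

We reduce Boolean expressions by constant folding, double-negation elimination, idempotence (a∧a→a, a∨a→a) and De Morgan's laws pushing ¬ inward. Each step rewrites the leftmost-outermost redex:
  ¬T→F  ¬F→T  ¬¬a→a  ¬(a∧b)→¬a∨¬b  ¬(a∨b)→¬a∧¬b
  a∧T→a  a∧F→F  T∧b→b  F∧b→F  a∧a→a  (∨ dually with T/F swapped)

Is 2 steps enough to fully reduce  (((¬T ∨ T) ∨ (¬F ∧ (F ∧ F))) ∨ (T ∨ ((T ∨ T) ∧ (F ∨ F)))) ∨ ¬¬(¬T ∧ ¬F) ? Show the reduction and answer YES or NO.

  start: (((¬T ∨ T) ∨ (¬F ∧ (F ∧ F))) ∨ (T ∨ ((T ∨ T) ∧ (F ∨ F)))) ∨ ¬¬(¬T ∧ ¬F)
  step 1: ((T ∨ (¬F ∧ (F ∧ F))) ∨ (T ∨ ((T ∨ T) ∧ (F ∨ F)))) ∨ ¬¬(¬T ∧ ¬F)
  step 2: (T ∨ (T ∨ ((T ∨ T) ∧ (F ∨ F)))) ∨ ¬¬(¬T ∧ ¬F)

Answer: NO — after 2 steps the term is (T ∨ (T ∨ ((T ∨ T) ∧ (F ∨ F)))) ∨ ¬¬(¬T ∧ ¬F), not yet normal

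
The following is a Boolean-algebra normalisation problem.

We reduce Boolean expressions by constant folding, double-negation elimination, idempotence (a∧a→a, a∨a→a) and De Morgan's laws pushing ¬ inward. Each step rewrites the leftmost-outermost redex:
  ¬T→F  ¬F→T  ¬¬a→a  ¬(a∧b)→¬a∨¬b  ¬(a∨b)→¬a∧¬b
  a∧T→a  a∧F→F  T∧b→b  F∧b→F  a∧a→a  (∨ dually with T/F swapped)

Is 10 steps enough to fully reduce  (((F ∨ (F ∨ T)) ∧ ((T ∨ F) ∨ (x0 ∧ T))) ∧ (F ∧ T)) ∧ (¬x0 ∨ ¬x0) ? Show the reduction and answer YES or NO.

Answer: YES — reaches normal form F in 8 ≤ 10 steps

Working:
  start: (((F ∨ (F ∨ T)) ∧ ((T ∨ F) ∨ (x0 ∧ T))) ∧ (F ∧ T)) ∧ (¬x0 ∨ ¬x0)
  step 1: (((F ∨ T) ∧ ((T ∨ F) ∨ (x0 ∧ T))) ∧ (F ∧ T)) ∧ (¬x0 ∨ ¬x0)
  step 2: ((T ∧ ((T ∨ F) ∨ (x0 ∧ T))) ∧ (F ∧ T)) ∧ (¬x0 ∨ ¬x0)
  step 3: (((T ∨ F) ∨ (x0 ∧ T)) ∧ (F ∧ T)) ∧ (¬x0 ∨ ¬x0)
  step 4: ((T ∨ (x0 ∧ T)) ∧ (F ∧ T)) ∧ (¬x0 ∨ ¬x0)
  step 5: (T ∧ (F ∧ T)) ∧ (¬x0 ∨ ¬x0)
  step 6: (F ∧ T) ∧ (¬x0 ∨ ¬x0)
  step 7: F ∧ (¬x0 ∨ ¬x0)
  step 8: F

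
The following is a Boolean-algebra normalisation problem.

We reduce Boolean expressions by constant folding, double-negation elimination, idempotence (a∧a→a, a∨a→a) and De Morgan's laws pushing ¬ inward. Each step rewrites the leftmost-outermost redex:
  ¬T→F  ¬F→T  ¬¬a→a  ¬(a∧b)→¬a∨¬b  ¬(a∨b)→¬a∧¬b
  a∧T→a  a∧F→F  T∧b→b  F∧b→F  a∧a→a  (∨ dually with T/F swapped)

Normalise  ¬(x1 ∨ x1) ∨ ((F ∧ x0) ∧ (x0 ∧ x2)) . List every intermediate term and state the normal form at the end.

  start: ¬(x1 ∨ x1) ∨ ((F ∧ x0) ∧ (x0 ∧ x2))
  →1  (¬x1 ∧ ¬x1) ∨ ((F ∧ x0) ∧ (x0 ∧ x2))
  →2  ¬x1 ∨ ((F ∧ x0) ∧ (x0 ∧ x2))
  →3  ¬x1 ∨ (F ∧ (x0 ∧ x2))
  →4  ¬x1 ∨ F
  →5  ¬x1

Answer: normal form = ¬x1  (in 5 steps)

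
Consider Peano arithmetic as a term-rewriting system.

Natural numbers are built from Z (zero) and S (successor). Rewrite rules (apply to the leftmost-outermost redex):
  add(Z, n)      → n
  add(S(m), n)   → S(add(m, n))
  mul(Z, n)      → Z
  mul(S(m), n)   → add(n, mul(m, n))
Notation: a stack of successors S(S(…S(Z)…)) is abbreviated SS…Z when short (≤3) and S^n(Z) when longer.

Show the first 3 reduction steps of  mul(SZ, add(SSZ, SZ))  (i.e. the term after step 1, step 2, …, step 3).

Answer: after 3 steps: S(add(add(SZ, SZ), mul(Z, add(SSZ, SZ))))

Working:
  start: mul(SZ, add(SSZ, SZ))
  step 1: add(add(SSZ, SZ), mul(Z, add(SSZ, SZ)))
  step 2: add(S(add(SZ, SZ)), mul(Z, add(SSZ, SZ)))
  step 3: S(add(add(SZ, SZ), mul(Z, add(SSZ, SZ))))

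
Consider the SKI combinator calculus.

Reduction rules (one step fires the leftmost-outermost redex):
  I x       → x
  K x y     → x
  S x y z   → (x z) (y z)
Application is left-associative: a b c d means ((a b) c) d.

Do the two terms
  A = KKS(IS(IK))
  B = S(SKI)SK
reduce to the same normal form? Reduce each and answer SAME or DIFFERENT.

Term A:
  start: KKS(IS(IK))
  step 1: K(IS(IK))
  step 2: K(S(IK))
  step 3: K(SK)

Term B:
  start: S(SKI)SK
  step 1: SKIK(SK)
  step 2: KK(IK)(SK)
  step 3: K(SK)

Answer: SAME — A ⇓ K(SK), B ⇓ K(SK)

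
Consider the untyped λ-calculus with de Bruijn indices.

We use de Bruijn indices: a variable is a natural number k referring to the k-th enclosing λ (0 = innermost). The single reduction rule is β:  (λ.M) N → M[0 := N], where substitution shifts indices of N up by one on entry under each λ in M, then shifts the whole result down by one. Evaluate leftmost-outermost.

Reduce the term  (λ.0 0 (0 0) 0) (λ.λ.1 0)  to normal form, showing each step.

  start: (λ.0 0 (0 0) 0) (λ.λ.1 0)
  →1  (λ.λ.1 0) (λ.λ.1 0) ((λ.λ.1 0) (λ.λ.1 0)) (λ.λ.1 0)
  →2  (λ.(λ.λ.1 0) 0) ((λ.λ.1 0) (λ.λ.1 0)) (λ.λ.1 0)
  →3  (λ.λ.1 0) ((λ.λ.1 0) (λ.λ.1 0)) (λ.λ.1 0)
  →4  (λ.(λ.λ.1 0) (λ.λ.1 0) 0) (λ.λ.1 0)
  →5  (λ.λ.1 0) (λ.λ.1 0) (λ.λ.1 0)
  →6  (λ.(λ.λ.1 0) 0) (λ.λ.1 0)
  →7  (λ.λ.1 0) (λ.λ.1 0)
  →8  λ.(λ.λ.1 0) 0
  →9  λ.λ.1 0

Answer: normal form = λ.λ.1 0  (in 9 steps)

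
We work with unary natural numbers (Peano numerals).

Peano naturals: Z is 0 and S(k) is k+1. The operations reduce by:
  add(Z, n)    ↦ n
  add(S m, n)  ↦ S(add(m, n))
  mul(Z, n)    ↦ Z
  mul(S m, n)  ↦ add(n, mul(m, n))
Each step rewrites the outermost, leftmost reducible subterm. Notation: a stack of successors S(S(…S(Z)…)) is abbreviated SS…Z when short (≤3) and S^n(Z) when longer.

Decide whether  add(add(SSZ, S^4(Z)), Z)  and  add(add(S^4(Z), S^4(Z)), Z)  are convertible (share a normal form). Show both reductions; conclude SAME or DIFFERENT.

Term A:
  start: add(add(SSZ, S^4(Z)), Z)
  →1  add(S(add(SZ, S^4(Z))), Z)
  →2  S(add(add(SZ, S^4(Z)), Z))
  →3  S(add(S(add(Z, S^4(Z))), Z))
  →4  S(S(add(add(Z, S^4(Z)), Z)))
  →5  S(S(add(S^4(Z), Z)))
  →6  S(S(S(add(SSSZ, Z))))
  →7  S(S(S(S(add(SSZ, Z)))))
  →8  S(S(S(S(S(add(SZ, Z))))))
  →9  S(S(S(S(S(S(add(Z, Z)))))))
  →10  S^6(Z)

Term B:
  start: add(add(S^4(Z), S^4(Z)), Z)
  →1  add(S(add(SSSZ, S^4(Z))), Z)
  →2  S(add(add(SSSZ, S^4(Z)), Z))
  →3  S(add(S(add(SSZ, S^4(Z))), Z))
  →4  S(S(add(add(SSZ, S^4(Z)), Z)))
  →5  S(S(add(S(add(SZ, S^4(Z))), Z)))
  →6  S(S(S(add(add(SZ, S^4(Z)), Z))))
  →7  S(S(S(add(S(add(Z, S^4(Z))), Z))))
  →8  S(S(S(S(add(add(Z, S^4(Z)), Z)))))
  →9  S(S(S(S(add(S^4(Z), Z)))))
  →10  S(S(S(S(S(add(SSSZ, Z))))))
  →11  S(S(S(S(S(S(add(SSZ, Z)))))))
  →12  S(S(S(S(S(S(S(add(SZ, Z))))))))
  →13  S(S(S(S(S(S(S(S(add(Z, Z)))))))))
  →14  S^8(Z)

Answer: DIFFERENT — A ⇓ S^6(Z), B ⇓ S^8(Z)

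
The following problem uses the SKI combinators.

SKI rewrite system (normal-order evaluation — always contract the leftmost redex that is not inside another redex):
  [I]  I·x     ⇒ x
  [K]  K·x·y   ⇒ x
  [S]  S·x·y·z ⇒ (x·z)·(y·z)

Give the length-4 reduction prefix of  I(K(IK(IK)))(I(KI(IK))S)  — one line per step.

  start: I(K(IK(IK)))(I(KI(IK))S)
  →1  K(IK(IK))(I(KI(IK))S)
  →2  IK(IK)
  →3  K(IK)
  →4  KK

Answer: after 4 steps: KK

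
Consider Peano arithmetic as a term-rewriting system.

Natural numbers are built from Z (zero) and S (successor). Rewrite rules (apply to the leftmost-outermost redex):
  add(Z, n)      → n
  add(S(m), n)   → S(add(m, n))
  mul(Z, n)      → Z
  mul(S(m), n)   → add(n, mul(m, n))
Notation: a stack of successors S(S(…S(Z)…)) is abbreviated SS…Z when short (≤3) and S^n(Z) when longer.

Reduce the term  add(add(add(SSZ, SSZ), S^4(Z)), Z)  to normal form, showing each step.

  start: add(add(add(SSZ, SSZ), S^4(Z)), Z)
  [1] add(add(S(add(SZ, SSZ)), S^4(Z)), Z)
  [2] add(S(add(add(SZ, SSZ), S^4(Z))), Z)
  [3] S(add(add(add(SZ, SSZ), S^4(Z)), Z))
  [4] S(add(add(S(add(Z, SSZ)), S^4(Z)), Z))
  [5] S(add(S(add(add(Z, SSZ), S^4(Z))), Z))
  [6] S(S(add(add(add(Z, SSZ), S^4(Z)), Z)))
  [7] S(S(add(add(SSZ, S^4(Z)), Z)))
  [8] S(S(add(S(add(SZ, S^4(Z))), Z)))
  [9] S(S(S(add(add(SZ, S^4(Z)), Z))))
  [10] S(S(S(add(S(add(Z, S^4(Z))), Z))))
  [11] S(S(S(S(add(add(Z, S^4(Z)), Z)))))
  [12] S(S(S(S(add(S^4(Z), Z)))))
  [13] S(S(S(S(S(add(SSSZ, Z))))))
  [14] S(S(S(S(S(S(add(SSZ, Z)))))))
  [15] S(S(S(S(S(S(S(add(SZ, Z))))))))
  [16] S(S(S(S(S(S(S(S(add(Z, Z)))))))))
  [17] S^8(Z)

Answer: normal form = S^8(Z)  (in 17 steps)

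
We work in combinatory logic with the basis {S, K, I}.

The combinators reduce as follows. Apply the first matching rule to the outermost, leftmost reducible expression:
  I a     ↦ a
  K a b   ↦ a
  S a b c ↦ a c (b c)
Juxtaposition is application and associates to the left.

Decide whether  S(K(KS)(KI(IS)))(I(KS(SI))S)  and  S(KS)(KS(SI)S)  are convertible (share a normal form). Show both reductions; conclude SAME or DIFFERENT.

Term A:
  start: S(K(KS)(KI(IS)))(I(KS(SI))S)
  →1  S(KS)(I(KS(SI))S)
  →2  S(KS)(KS(SI)S)
  →3  S(KS)(SS)

Term B:
  start: S(KS)(KS(SI)S)
  →1  S(KS)(SS)

Answer: SAME — A ⇓ S(KS)(SS), B ⇓ S(KS)(SS)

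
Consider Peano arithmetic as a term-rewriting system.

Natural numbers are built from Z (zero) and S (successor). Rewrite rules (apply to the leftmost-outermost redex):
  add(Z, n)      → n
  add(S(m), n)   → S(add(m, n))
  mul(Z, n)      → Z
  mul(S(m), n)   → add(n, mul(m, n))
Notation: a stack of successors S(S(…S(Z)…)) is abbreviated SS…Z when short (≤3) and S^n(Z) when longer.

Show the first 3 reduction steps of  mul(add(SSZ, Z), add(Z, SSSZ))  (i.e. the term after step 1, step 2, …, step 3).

  start: mul(add(SSZ, Z), add(Z, SSSZ))
  [1] mul(S(add(SZ, Z)), add(Z, SSSZ))
  [2] add(add(Z, SSSZ), mul(add(SZ, Z), add(Z, SSSZ)))
  [3] add(SSSZ, mul(add(SZ, Z), add(Z, SSSZ)))

Answer: after 3 steps: add(SSSZ, mul(add(SZ, Z), add(Z, SSSZ)))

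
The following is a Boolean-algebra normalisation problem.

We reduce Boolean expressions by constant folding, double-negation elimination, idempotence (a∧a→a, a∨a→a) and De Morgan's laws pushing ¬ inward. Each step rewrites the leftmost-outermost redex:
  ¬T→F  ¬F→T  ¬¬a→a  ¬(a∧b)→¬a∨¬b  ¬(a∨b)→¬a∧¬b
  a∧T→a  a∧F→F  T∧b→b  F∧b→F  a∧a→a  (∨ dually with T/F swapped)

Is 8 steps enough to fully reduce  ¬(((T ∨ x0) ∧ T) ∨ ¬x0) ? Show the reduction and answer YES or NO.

Answer: YES — reaches normal form F in 8 ≤ 8 steps

Working:
  start: ¬(((T ∨ x0) ∧ T) ∨ ¬x0)
  [1] ¬((T ∨ x0) ∧ T) ∧ ¬¬x0
  [2] (¬(T ∨ x0) ∨ ¬T) ∧ ¬¬x0
  [3] ((¬T ∧ ¬x0) ∨ ¬T) ∧ ¬¬x0
  [4] ((F ∧ ¬x0) ∨ ¬T) ∧ ¬¬x0
  [5] (F ∨ ¬T) ∧ ¬¬x0
  [6] ¬T ∧ ¬¬x0
  [7] F ∧ ¬¬x0
  [8] F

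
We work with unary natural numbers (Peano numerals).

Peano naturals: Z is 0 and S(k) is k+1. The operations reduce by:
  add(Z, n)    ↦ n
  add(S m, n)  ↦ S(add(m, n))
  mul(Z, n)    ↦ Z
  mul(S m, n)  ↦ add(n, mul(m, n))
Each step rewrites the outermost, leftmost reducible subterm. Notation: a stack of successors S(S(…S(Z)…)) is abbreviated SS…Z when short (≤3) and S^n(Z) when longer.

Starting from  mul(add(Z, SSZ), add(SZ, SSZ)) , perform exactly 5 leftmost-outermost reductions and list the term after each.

Answer: after 5 steps: S(add(SSZ, mul(SZ, add(SZ, SSZ))))

Derivation:
  start: mul(add(Z, SSZ), add(SZ, SSZ))
  →1  mul(SSZ, add(SZ, SSZ))
  →2  add(add(SZ, SSZ), mul(SZ, add(SZ, SSZ)))
  →3  add(S(add(Z, SSZ)), mul(SZ, add(SZ, SSZ)))
  →4  S(add(add(Z, SSZ), mul(SZ, add(SZ, SSZ))))
  →5  S(add(SSZ, mul(SZ, add(SZ, SSZ))))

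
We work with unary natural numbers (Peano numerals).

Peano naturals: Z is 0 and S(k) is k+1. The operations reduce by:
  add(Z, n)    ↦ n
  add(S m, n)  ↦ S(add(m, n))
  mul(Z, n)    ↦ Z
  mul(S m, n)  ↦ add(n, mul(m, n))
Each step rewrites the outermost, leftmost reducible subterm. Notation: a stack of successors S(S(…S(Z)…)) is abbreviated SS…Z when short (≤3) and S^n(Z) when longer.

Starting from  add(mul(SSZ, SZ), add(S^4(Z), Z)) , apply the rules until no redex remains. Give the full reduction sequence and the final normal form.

  start: add(mul(SSZ, SZ), add(S^4(Z), Z))
  step 1: add(add(SZ, mul(SZ, SZ)), add(S^4(Z), Z))
  step 2: add(S(add(Z, mul(SZ, SZ))), add(S^4(Z), Z))
  step 3: S(add(add(Z, mul(SZ, SZ)), add(S^4(Z), Z)))
  step 4: S(add(mul(SZ, SZ), add(S^4(Z), Z)))
  step 5: S(add(add(SZ, mul(Z, SZ)), add(S^4(Z), Z)))
  step 6: S(add(S(add(Z, mul(Z, SZ))), add(S^4(Z), Z)))
  step 7: S(S(add(add(Z, mul(Z, SZ)), add(S^4(Z), Z))))
  step 8: S(S(add(mul(Z, SZ), add(S^4(Z), Z))))
  step 9: S(S(add(Z, add(S^4(Z), Z))))
  step 10: S(S(add(S^4(Z), Z)))
  step 11: S(S(S(add(SSSZ, Z))))
  step 12: S(S(S(S(add(SSZ, Z)))))
  step 13: S(S(S(S(S(add(SZ, Z))))))
  step 14: S(S(S(S(S(S(add(Z, Z)))))))
  step 15: S^6(Z)

Answer: normal form = S^6(Z)  (in 15 steps)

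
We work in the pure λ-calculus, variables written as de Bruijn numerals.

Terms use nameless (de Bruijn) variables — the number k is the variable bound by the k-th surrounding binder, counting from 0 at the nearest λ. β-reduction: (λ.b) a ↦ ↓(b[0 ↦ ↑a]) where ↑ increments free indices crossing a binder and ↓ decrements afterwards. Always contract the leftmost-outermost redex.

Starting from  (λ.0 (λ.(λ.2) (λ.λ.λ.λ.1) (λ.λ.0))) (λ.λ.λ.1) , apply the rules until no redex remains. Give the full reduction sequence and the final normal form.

Answer: normal form = λ.λ.1  (in 2 steps)

Derivation:
  start: (λ.0 (λ.(λ.2) (λ.λ.λ.λ.1) (λ.λ.0))) (λ.λ.λ.1)
  [1] (λ.λ.λ.1) (λ.(λ.λ.λ.λ.1) (λ.λ.λ.λ.1) (λ.λ.0))
  [2] λ.λ.1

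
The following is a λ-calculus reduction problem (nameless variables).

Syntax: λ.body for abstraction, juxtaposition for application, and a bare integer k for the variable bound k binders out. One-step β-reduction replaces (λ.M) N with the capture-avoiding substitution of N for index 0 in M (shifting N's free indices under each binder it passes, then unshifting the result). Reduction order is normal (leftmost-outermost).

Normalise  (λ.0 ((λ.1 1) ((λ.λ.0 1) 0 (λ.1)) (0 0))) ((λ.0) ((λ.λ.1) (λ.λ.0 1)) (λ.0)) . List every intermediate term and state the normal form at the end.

  start: (λ.0 ((λ.1 1) ((λ.λ.0 1) 0 (λ.1)) (0 0))) ((λ.0) ((λ.λ.1) (λ.λ.0 1)) (λ.0))
  [1] (λ.0) ((λ.λ.1) (λ.λ.0 1)) (λ.0) ((λ.(λ.0) ((λ.λ.1) (λ.λ.0 1)) (λ.0) ((λ.0) ((λ.λ.1) (λ.λ.0 1)) (λ.0))) ((λ.λ.0 1) ((λ.0) ((λ.λ.1) (λ.λ.0 1)) (λ.0)) (λ.(λ.0) ((λ.λ.1) (λ.λ.0 1)) (λ.0))) ((λ.0) ((λ.λ.1) (λ.λ.0 1)) (λ.0) ((λ.0) ((λ.λ.1) (λ.λ.0 1)) (λ.0))))
  [2] (λ.λ.1) (λ.λ.0 1) (λ.0) ((λ.(λ.0) ((λ.λ.1) (λ.λ.0 1)) (λ.0) ((λ.0) ((λ.λ.1) (λ.λ.0 1)) (λ.0))) ((λ.λ.0 1) ((λ.0) ((λ.λ.1) (λ.λ.0 1)) (λ.0)) (λ.(λ.0) ((λ.λ.1) (λ.λ.0 1)) (λ.0))) ((λ.0) ((λ.λ.1) (λ.λ.0 1)) (λ.0) ((λ.0) ((λ.λ.1) (λ.λ.0 1)) (λ.0))))
  [3] (λ.λ.λ.0 1) (λ.0) ((λ.(λ.0) ((λ.λ.1) (λ.λ.0 1)) (λ.0) ((λ.0) ((λ.λ.1) (λ.λ.0 1)) (λ.0))) ((λ.λ.0 1) ((λ.0) ((λ.λ.1) (λ.λ.0 1)) (λ.0)) (λ.(λ.0) ((λ.λ.1) (λ.λ.0 1)) (λ.0))) ((λ.0) ((λ.λ.1) (λ.λ.0 1)) (λ.0) ((λ.0) ((λ.λ.1) (λ.λ.0 1)) (λ.0))))
  [4] (λ.λ.0 1) ((λ.(λ.0) ((λ.λ.1) (λ.λ.0 1)) (λ.0) ((λ.0) ((λ.λ.1) (λ.λ.0 1)) (λ.0))) ((λ.λ.0 1) ((λ.0) ((λ.λ.1) (λ.λ.0 1)) (λ.0)) (λ.(λ.0) ((λ.λ.1) (λ.λ.0 1)) (λ.0))) ((λ.0) ((λ.λ.1) (λ.λ.0 1)) (λ.0) ((λ.0) ((λ.λ.1) (λ.λ.0 1)) (λ.0))))
  [5] λ.0 ((λ.(λ.0) ((λ.λ.1) (λ.λ.0 1)) (λ.0) ((λ.0) ((λ.λ.1) (λ.λ.0 1)) (λ.0))) ((λ.λ.0 1) ((λ.0) ((λ.λ.1) (λ.λ.0 1)) (λ.0)) (λ.(λ.0) ((λ.λ.1) (λ.λ.0 1)) (λ.0))) ((λ.0) ((λ.λ.1) (λ.λ.0 1)) (λ.0) ((λ.0) ((λ.λ.1) (λ.λ.0 1)) (λ.0))))
  [6] λ.0 ((λ.0) ((λ.λ.1) (λ.λ.0 1)) (λ.0) ((λ.0) ((λ.λ.1) (λ.λ.0 1)) (λ.0)) ((λ.0) ((λ.λ.1) (λ.λ.0 1)) (λ.0) ((λ.0) ((λ.λ.1) (λ.λ.0 1)) (λ.0))))
  [7] λ.0 ((λ.λ.1) (λ.λ.0 1) (λ.0) ((λ.0) ((λ.λ.1) (λ.λ.0 1)) (λ.0)) ((λ.0) ((λ.λ.1) (λ.λ.0 1)) (λ.0) ((λ.0) ((λ.λ.1) (λ.λ.0 1)) (λ.0))))
  [8] λ.0 ((λ.λ.λ.0 1) (λ.0) ((λ.0) ((λ.λ.1) (λ.λ.0 1)) (λ.0)) ((λ.0) ((λ.λ.1) (λ.λ.0 1)) (λ.0) ((λ.0) ((λ.λ.1) (λ.λ.0 1)) (λ.0))))
  [9] λ.0 ((λ.λ.0 1) ((λ.0) ((λ.λ.1) (λ.λ.0 1)) (λ.0)) ((λ.0) ((λ.λ.1) (λ.λ.0 1)) (λ.0) ((λ.0) ((λ.λ.1) (λ.λ.0 1)) (λ.0))))
  [10] λ.0 ((λ.0 ((λ.0) ((λ.λ.1) (λ.λ.0 1)) (λ.0))) ((λ.0) ((λ.λ.1) (λ.λ.0 1)) (λ.0) ((λ.0) ((λ.λ.1) (λ.λ.0 1)) (λ.0))))
  [11] λ.0 ((λ.0) ((λ.λ.1) (λ.λ.0 1)) (λ.0) ((λ.0) ((λ.λ.1) (λ.λ.0 1)) (λ.0)) ((λ.0) ((λ.λ.1) (λ.λ.0 1)) (λ.0)))
  [12] λ.0 ((λ.λ.1) (λ.λ.0 1) (λ.0) ((λ.0) ((λ.λ.1) (λ.λ.0 1)) (λ.0)) ((λ.0) ((λ.λ.1) (λ.λ.0 1)) (λ.0)))
  [13] λ.0 ((λ.λ.λ.0 1) (λ.0) ((λ.0) ((λ.λ.1) (λ.λ.0 1)) (λ.0)) ((λ.0) ((λ.λ.1) (λ.λ.0 1)) (λ.0)))
  [14] λ.0 ((λ.λ.0 1) ((λ.0) ((λ.λ.1) (λ.λ.0 1)) (λ.0)) ((λ.0) ((λ.λ.1) (λ.λ.0 1)) (λ.0)))
  [15] λ.0 ((λ.0 ((λ.0) ((λ.λ.1) (λ.λ.0 1)) (λ.0))) ((λ.0) ((λ.λ.1) (λ.λ.0 1)) (λ.0)))
  [16] λ.0 ((λ.0) ((λ.λ.1) (λ.λ.0 1)) (λ.0) ((λ.0) ((λ.λ.1) (λ.λ.0 1)) (λ.0)))
  [17] λ.0 ((λ.λ.1) (λ.λ.0 1) (λ.0) ((λ.0) ((λ.λ.1) (λ.λ.0 1)) (λ.0)))
  [18] λ.0 ((λ.λ.λ.0 1) (λ.0) ((λ.0) ((λ.λ.1) (λ.λ.0 1)) (λ.0)))
  [19] λ.0 ((λ.λ.0 1) ((λ.0) ((λ.λ.1) (λ.λ.0 1)) (λ.0)))
  [20] λ.0 (λ.0 ((λ.0) ((λ.λ.1) (λ.λ.0 1)) (λ.0)))
  [21] λ.0 (λ.0 ((λ.λ.1) (λ.λ.0 1) (λ.0)))
  [22] λ.0 (λ.0 ((λ.λ.λ.0 1) (λ.0)))
  [23] λ.0 (λ.0 (λ.λ.0 1))

Answer: normal form = λ.0 (λ.0 (λ.λ.0 1))  (in 23 steps)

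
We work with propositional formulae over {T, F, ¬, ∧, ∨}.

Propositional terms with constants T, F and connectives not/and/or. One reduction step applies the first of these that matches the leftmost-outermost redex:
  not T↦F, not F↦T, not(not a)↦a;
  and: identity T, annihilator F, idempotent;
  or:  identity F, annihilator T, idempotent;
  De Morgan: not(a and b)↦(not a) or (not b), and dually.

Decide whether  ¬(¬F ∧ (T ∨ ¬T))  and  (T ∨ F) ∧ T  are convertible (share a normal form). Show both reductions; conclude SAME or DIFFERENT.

Answer: DIFFERENT — A ⇓ F, B ⇓ T

Reduction:
Term A:
  start: ¬(¬F ∧ (T ∨ ¬T))
  [1] ¬¬F ∨ ¬(T ∨ ¬T)
  [2] F ∨ ¬(T ∨ ¬T)
  [3] ¬(T ∨ ¬T)
  [4] ¬T ∧ ¬¬T
  [5] F ∧ ¬¬T
  [6] F

Term B:
  start: (T ∨ F) ∧ T
  [1] T ∨ F
  [2] T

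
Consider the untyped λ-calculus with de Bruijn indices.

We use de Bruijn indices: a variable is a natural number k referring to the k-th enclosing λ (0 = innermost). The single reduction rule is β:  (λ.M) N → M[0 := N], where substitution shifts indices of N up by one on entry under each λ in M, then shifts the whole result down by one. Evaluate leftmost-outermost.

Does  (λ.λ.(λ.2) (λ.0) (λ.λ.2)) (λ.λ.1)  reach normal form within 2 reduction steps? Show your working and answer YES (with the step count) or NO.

  start: (λ.λ.(λ.2) (λ.0) (λ.λ.2)) (λ.λ.1)
  →1  λ.(λ.λ.λ.1) (λ.0) (λ.λ.2)
  →2  λ.(λ.λ.1) (λ.λ.2)

Answer: NO — after 2 steps the term is λ.(λ.λ.1) (λ.λ.2), not yet normal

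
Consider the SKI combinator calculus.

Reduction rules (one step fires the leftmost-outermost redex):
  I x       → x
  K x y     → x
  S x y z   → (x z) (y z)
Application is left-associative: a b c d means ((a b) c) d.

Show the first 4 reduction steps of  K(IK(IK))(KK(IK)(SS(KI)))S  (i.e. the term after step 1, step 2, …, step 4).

  start: K(IK(IK))(KK(IK)(SS(KI)))S
  step 1: IK(IK)S
  step 2: K(IK)S
  step 3: IK
  step 4: K

Answer: after 4 steps: K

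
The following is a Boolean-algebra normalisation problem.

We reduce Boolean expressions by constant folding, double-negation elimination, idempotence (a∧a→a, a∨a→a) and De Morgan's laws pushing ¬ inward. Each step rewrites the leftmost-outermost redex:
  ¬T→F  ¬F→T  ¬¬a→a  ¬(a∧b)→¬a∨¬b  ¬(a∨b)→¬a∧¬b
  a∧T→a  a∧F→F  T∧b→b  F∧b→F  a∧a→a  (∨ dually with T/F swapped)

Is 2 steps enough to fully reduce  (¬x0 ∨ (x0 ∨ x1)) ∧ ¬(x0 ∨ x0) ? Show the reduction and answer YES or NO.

  start: (¬x0 ∨ (x0 ∨ x1)) ∧ ¬(x0 ∨ x0)
  [1] (¬x0 ∨ (x0 ∨ x1)) ∧ (¬x0 ∧ ¬x0)
  [2] (¬x0 ∨ (x0 ∨ x1)) ∧ ¬x0

Answer: YES — reaches normal form (¬x0 ∨ (x0 ∨ x1)) ∧ ¬x0 in 2 ≤ 2 steps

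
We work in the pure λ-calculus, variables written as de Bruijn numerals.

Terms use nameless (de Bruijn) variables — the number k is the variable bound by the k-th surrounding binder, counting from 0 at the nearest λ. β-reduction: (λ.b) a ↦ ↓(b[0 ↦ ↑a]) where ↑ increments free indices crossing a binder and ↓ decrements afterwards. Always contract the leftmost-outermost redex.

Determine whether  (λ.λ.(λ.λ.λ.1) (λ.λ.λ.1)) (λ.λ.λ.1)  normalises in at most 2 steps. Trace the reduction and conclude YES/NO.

  start: (λ.λ.(λ.λ.λ.1) (λ.λ.λ.1)) (λ.λ.λ.1)
  step 1: λ.(λ.λ.λ.1) (λ.λ.λ.1)
  step 2: λ.λ.λ.1

Answer: YES — reaches normal form λ.λ.λ.1 in 2 ≤ 2 steps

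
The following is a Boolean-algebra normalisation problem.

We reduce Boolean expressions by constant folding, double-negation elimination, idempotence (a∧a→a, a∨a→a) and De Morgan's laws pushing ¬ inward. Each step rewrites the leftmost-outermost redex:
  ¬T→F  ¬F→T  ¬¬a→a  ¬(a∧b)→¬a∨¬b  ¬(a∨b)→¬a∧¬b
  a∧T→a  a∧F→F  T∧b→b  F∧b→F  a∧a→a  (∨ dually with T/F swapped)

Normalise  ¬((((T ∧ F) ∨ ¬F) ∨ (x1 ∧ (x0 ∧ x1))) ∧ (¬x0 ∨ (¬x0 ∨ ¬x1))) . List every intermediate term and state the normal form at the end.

  start: ¬((((T ∧ F) ∨ ¬F) ∨ (x1 ∧ (x0 ∧ x1))) ∧ (¬x0 ∨ (¬x0 ∨ ¬x1)))
  →1  ¬(((T ∧ F) ∨ ¬F) ∨ (x1 ∧ (x0 ∧ x1))) ∨ ¬(¬x0 ∨ (¬x0 ∨ ¬x1))
  →2  (¬((T ∧ F) ∨ ¬F) ∧ ¬(x1 ∧ (x0 ∧ x1))) ∨ ¬(¬x0 ∨ (¬x0 ∨ ¬x1))
  →3  ((¬(T ∧ F) ∧ ¬¬F) ∧ ¬(x1 ∧ (x0 ∧ x1))) ∨ ¬(¬x0 ∨ (¬x0 ∨ ¬x1))
  →4  (((¬T ∨ ¬F) ∧ ¬¬F) ∧ ¬(x1 ∧ (x0 ∧ x1))) ∨ ¬(¬x0 ∨ (¬x0 ∨ ¬x1))
  →5  (((F ∨ ¬F) ∧ ¬¬F) ∧ ¬(x1 ∧ (x0 ∧ x1))) ∨ ¬(¬x0 ∨ (¬x0 ∨ ¬x1))
  →6  ((¬F ∧ ¬¬F) ∧ ¬(x1 ∧ (x0 ∧ x1))) ∨ ¬(¬x0 ∨ (¬x0 ∨ ¬x1))
  →7  ((T ∧ ¬¬F) ∧ ¬(x1 ∧ (x0 ∧ x1))) ∨ ¬(¬x0 ∨ (¬x0 ∨ ¬x1))
  →8  (¬¬F ∧ ¬(x1 ∧ (x0 ∧ x1))) ∨ ¬(¬x0 ∨ (¬x0 ∨ ¬x1))
  →9  (F ∧ ¬(x1 ∧ (x0 ∧ x1))) ∨ ¬(¬x0 ∨ (¬x0 ∨ ¬x1))
  →10  F ∨ ¬(¬x0 ∨ (¬x0 ∨ ¬x1))
  →11  ¬(¬x0 ∨ (¬x0 ∨ ¬x1))
  →12  ¬¬x0 ∧ ¬(¬x0 ∨ ¬x1)
  →13  x0 ∧ ¬(¬x0 ∨ ¬x1)
  →14  x0 ∧ (¬¬x0 ∧ ¬¬x1)
  →15  x0 ∧ (x0 ∧ ¬¬x1)
  →16  x0 ∧ (x0 ∧ x1)

Answer: normal form = x0 ∧ (x0 ∧ x1)  (in 16 steps)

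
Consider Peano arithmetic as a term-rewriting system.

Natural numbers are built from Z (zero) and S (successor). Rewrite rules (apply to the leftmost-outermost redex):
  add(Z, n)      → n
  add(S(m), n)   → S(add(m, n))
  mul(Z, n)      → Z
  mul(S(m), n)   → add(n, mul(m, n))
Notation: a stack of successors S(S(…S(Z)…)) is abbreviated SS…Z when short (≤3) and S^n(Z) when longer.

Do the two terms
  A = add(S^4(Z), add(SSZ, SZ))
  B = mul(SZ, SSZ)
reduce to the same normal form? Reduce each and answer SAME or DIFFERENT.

Term A:
  start: add(S^4(Z), add(SSZ, SZ))
  step 1: S(add(SSSZ, add(SSZ, SZ)))
  step 2: S(S(add(SSZ, add(SSZ, SZ))))
  step 3: S(S(S(add(SZ, add(SSZ, SZ)))))
  step 4: S(S(S(S(add(Z, add(SSZ, SZ))))))
  step 5: S(S(S(S(add(SSZ, SZ)))))
  step 6: S(S(S(S(S(add(SZ, SZ))))))
  step 7: S(S(S(S(S(S(add(Z, SZ)))))))
  step 8: S^7(Z)

Term B:
  start: mul(SZ, SSZ)
  step 1: add(SSZ, mul(Z, SSZ))
  step 2: S(add(SZ, mul(Z, SSZ)))
  step 3: S(S(add(Z, mul(Z, SSZ))))
  step 4: S(S(mul(Z, SSZ)))
  step 5: SSZ

Answer: DIFFERENT — A ⇓ S^7(Z), B ⇓ SSZ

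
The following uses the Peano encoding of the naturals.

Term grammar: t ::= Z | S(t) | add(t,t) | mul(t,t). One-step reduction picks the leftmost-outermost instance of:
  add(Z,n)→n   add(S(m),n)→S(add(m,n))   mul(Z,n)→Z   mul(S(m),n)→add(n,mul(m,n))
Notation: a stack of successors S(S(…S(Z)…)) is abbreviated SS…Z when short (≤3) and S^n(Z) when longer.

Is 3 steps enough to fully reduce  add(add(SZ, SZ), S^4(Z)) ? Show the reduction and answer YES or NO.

  start: add(add(SZ, SZ), S^4(Z))
  [1] add(S(add(Z, SZ)), S^4(Z))
  [2] S(add(add(Z, SZ), S^4(Z)))
  [3] S(add(SZ, S^4(Z)))

Answer: NO — after 3 steps the term is S(add(SZ, S^4(Z))), not yet normal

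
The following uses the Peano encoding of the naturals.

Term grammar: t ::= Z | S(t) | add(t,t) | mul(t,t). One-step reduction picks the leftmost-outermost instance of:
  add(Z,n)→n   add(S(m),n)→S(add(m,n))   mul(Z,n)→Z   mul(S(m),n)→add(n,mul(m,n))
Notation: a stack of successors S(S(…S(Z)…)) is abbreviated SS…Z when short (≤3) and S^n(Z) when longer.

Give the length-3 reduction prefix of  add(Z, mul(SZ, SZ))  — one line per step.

  start: add(Z, mul(SZ, SZ))
  step 1: mul(SZ, SZ)
  step 2: add(SZ, mul(Z, SZ))
  step 3: S(add(Z, mul(Z, SZ)))

Answer: after 3 steps: S(add(Z, mul(Z, SZ)))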